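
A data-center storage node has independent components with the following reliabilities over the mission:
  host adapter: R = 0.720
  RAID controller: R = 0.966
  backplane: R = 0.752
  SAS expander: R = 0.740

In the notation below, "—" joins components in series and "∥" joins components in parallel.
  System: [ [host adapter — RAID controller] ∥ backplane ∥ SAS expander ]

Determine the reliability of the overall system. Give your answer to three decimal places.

Series (host adapter and RAID controller): 0.72000 × 0.96600 = 0.69552
Parallel ([0.69552], backplane, and SAS expander): 1 − (1 − 0.69552)(1 − 0.75200)(1 − 0.74000) = 0.980

0.980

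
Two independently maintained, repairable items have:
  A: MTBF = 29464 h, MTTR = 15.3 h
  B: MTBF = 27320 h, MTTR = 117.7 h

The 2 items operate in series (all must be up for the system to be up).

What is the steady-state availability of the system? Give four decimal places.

A(A) = MTBF/(MTBF+MTTR) = 29464/(29464+15.3) = 0.999481
A(B) = MTBF/(MTBF+MTTR) = 27320/(27320+117.7) = 0.995710
Series availability: 0.999481 × 0.995710 = 0.9952

0.9952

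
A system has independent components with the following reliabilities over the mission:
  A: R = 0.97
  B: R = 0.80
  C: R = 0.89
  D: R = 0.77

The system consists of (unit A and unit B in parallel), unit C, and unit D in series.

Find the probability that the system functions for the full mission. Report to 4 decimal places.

0.6812

Parallel (A and B): 1 − (1 − 0.970000)(1 − 0.800000) = 0.994000
Series ([0.994000], C, and D): 0.994000 × 0.890000 × 0.770000 = 0.6812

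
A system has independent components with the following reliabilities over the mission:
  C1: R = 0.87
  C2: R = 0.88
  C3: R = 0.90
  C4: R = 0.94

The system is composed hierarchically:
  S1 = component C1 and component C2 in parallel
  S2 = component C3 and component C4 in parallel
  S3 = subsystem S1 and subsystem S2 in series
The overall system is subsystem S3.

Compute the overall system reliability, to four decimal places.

0.9785

Parallel (C1 and C2): 1 − (1 − 0.870000)(1 − 0.880000) = 0.984400
Parallel (C3 and C4): 1 − (1 − 0.900000)(1 − 0.940000) = 0.994000
Series ([0.984400] and [0.994000]): 0.984400 × 0.994000 = 0.9785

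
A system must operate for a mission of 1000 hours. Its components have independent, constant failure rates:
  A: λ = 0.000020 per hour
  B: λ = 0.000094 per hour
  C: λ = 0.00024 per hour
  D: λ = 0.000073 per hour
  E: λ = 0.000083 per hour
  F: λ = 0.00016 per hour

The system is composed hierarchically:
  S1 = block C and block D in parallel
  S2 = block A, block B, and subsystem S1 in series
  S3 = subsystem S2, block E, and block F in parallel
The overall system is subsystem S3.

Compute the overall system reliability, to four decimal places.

R(A) = exp(−0.000020 × 1000) = 0.980199
R(B) = exp(−0.000094 × 1000) = 0.910283
R(C) = exp(−0.00024 × 1000) = 0.786628
R(D) = exp(−0.000073 × 1000) = 0.929601
R(E) = exp(−0.000083 × 1000) = 0.920351
R(F) = exp(−0.00016 × 1000) = 0.852144
Parallel (C and D): 1 − (1 − 0.786628)(1 − 0.929601) = 0.984979
Series (A, B, and [0.984979]): 0.980199 × 0.910283 × 0.984979 = 0.878856
Parallel ([0.878856], E, and F): 1 − (1 − 0.878856)(1 − 0.920351)(1 − 0.852144) = 0.9986

0.9986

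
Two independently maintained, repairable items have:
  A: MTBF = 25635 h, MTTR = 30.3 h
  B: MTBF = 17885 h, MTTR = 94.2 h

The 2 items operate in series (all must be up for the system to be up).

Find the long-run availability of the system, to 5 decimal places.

A(A) = MTBF/(MTBF+MTTR) = 25635/(25635+30.3) = 0.998819
A(B) = MTBF/(MTBF+MTTR) = 17885/(17885+94.2) = 0.994761
Series availability: 0.998819 × 0.994761 = 0.99359

0.99359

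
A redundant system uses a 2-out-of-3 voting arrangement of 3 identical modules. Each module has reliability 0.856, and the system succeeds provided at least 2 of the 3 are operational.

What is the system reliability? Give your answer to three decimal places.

0.944

R = Σ_{i=2}^{3} C(3,i) p^i (1−p)^{3−i} with p = 0.856
C(3,2)·0.856^2·0.144^1 = 0.31654
C(3,3)·0.856^3·0.144^0 = 0.62722
Sum = 0.944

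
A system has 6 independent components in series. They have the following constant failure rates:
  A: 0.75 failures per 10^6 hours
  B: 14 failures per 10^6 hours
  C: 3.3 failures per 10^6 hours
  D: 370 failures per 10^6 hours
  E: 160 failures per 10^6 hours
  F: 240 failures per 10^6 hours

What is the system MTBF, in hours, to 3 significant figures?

1270

Series of exponential components: λ_sys = Σ λ_i
λ_sys = 0.00000075 + 0.000014 + 0.0000033 + 0.00037 + 0.00016 + 0.00024 = 7.8805e-04 /h
MTBF = 1 / λ_sys = 1270 h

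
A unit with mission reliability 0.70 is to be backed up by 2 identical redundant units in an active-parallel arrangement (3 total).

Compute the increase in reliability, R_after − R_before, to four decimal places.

0.2730

R_before = 0.70
R_after = 1 − (1 − 0.70)^3 = 0.9730
ΔR = 0.9730 − 0.70 = 0.2730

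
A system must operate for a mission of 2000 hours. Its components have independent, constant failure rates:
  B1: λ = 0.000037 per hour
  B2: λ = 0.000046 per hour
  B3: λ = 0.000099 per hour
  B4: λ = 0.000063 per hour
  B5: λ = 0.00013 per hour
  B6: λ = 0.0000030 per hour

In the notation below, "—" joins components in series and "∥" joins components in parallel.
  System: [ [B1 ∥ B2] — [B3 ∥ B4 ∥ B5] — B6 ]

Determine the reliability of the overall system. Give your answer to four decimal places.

0.9830

R(B1) = exp(−0.000037 × 2000) = 0.928672
R(B2) = exp(−0.000046 × 2000) = 0.912105
R(B3) = exp(−0.000099 × 2000) = 0.820370
R(B4) = exp(−0.000063 × 2000) = 0.881615
R(B5) = exp(−0.00013 × 2000) = 0.771052
R(B6) = exp(−0.0000030 × 2000) = 0.994018
Parallel (B1 and B2): 1 − (1 − 0.928672)(1 − 0.912105) = 0.993731
Parallel (B3, B4, and B5): 1 − (1 − 0.820370)(1 − 0.881615)(1 − 0.771052) = 0.995131
Series ([0.993731], [0.995131], and B6): 0.993731 × 0.995131 × 0.994018 = 0.9830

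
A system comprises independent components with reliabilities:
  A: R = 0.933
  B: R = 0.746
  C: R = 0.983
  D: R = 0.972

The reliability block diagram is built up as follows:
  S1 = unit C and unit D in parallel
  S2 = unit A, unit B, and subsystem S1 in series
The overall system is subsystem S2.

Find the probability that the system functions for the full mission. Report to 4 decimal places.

0.6957

Parallel (C and D): 1 − (1 − 0.983000)(1 − 0.972000) = 0.999524
Series (A, B, and [0.999524]): 0.933000 × 0.746000 × 0.999524 = 0.6957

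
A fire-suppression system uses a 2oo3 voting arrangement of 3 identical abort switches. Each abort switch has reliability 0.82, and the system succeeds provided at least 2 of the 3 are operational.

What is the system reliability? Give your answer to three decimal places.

R = Σ_{i=2}^{3} C(3,i) p^i (1−p)^{3−i} with p = 0.82
C(3,2)·0.82^2·0.18^1 = 0.36310
C(3,3)·0.82^3·0.18^0 = 0.55137
Sum = 0.914

0.914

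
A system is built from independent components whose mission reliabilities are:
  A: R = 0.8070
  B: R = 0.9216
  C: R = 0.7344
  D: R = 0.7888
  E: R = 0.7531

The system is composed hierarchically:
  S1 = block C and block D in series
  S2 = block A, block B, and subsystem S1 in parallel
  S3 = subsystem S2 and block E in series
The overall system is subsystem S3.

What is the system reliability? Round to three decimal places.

Series (C and D): 0.73440 × 0.78880 = 0.57929
Parallel (A, B, and [0.57929]): 1 − (1 − 0.80700)(1 − 0.92160)(1 − 0.57929) = 0.99363
Series ([0.99363] and E): 0.99363 × 0.75310 = 0.748

0.748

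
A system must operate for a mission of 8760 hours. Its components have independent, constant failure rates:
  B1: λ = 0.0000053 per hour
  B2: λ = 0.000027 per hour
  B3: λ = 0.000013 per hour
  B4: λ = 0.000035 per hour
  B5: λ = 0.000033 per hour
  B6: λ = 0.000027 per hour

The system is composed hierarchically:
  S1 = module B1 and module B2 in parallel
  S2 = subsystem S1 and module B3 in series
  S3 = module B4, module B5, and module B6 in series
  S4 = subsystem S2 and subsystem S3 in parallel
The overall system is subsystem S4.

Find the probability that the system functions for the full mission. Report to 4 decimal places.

0.9344

R(B1) = exp(−0.0000053 × 8760) = 0.954633
R(B2) = exp(−0.000027 × 8760) = 0.789370
R(B3) = exp(−0.000013 × 8760) = 0.892365
R(B4) = exp(−0.000035 × 8760) = 0.735945
R(B5) = exp(−0.000033 × 8760) = 0.748952
R(B6) = exp(−0.000027 × 8760) = 0.789370
Parallel (B1 and B2): 1 − (1 − 0.954633)(1 − 0.789370) = 0.990444
Series ([0.990444] and B3): 0.990444 × 0.892365 = 0.883838
Series (B4, B5, and B6): 0.735945 × 0.748952 × 0.789370 = 0.435091
Parallel ([0.883838] and [0.435091]): 1 − (1 − 0.883838)(1 − 0.435091) = 0.9344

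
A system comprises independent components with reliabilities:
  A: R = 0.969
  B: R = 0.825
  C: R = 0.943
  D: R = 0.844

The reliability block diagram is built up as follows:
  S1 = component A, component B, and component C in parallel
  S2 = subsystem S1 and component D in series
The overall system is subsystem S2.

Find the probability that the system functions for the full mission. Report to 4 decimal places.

Parallel (A, B, and C): 1 − (1 − 0.969000)(1 − 0.825000)(1 − 0.943000) = 0.999691
Series ([0.999691] and D): 0.999691 × 0.844000 = 0.8437

0.8437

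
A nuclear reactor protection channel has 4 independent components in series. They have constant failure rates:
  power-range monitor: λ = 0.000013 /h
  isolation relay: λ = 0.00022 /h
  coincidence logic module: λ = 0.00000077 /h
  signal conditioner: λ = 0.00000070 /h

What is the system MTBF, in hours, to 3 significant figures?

Series of exponential components: λ_sys = Σ λ_i
λ_sys = 0.000013 + 0.00022 + 0.00000077 + 0.00000070 = 2.3447e-04 /h
MTBF = 1 / λ_sys = 4260 h

4260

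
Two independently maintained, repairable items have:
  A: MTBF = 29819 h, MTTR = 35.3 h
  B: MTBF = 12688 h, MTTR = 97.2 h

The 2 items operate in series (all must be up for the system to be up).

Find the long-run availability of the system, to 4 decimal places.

0.9912

A(A) = MTBF/(MTBF+MTTR) = 29819/(29819+35.3) = 0.998818
A(B) = MTBF/(MTBF+MTTR) = 12688/(12688+97.2) = 0.992397
Series availability: 0.998818 × 0.992397 = 0.9912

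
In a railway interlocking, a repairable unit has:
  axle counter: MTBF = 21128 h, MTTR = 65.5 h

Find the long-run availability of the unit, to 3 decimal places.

A(axle counter) = MTBF/(MTBF+MTTR) = 21128/(21128+65.5) = 0.997

0.997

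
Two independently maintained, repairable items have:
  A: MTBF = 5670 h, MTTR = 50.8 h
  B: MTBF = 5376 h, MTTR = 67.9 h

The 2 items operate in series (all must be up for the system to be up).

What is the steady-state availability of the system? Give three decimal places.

0.979

A(A) = MTBF/(MTBF+MTTR) = 5670/(5670+50.8) = 0.991120
A(B) = MTBF/(MTBF+MTTR) = 5376/(5376+67.9) = 0.987527
Series availability: 0.991120 × 0.987527 = 0.979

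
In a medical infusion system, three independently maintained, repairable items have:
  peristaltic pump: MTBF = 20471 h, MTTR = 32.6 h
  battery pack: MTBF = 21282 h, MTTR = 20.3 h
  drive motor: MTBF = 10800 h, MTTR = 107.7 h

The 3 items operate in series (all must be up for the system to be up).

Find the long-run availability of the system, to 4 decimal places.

A(peristaltic pump) = MTBF/(MTBF+MTTR) = 20471/(20471+32.6) = 0.998410
A(battery pack) = MTBF/(MTBF+MTTR) = 21282/(21282+20.3) = 0.999047
A(drive motor) = MTBF/(MTBF+MTTR) = 10800/(10800+107.7) = 0.990126
Series availability: 0.998410 × 0.999047 × 0.990126 = 0.9876

0.9876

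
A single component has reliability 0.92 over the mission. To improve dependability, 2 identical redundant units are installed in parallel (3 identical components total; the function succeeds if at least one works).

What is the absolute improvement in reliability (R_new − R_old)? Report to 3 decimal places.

R_before = 0.92
R_after = 1 − (1 − 0.92)^3 = 0.999
ΔR = 0.999 − 0.92 = 0.079

0.079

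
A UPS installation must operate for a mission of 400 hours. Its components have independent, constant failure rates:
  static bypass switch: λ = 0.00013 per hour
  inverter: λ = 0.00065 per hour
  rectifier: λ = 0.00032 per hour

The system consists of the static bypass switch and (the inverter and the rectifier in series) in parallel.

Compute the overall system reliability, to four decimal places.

R(static bypass switch) = exp(−0.00013 × 400) = 0.949329
R(inverter) = exp(−0.00065 × 400) = 0.771052
R(rectifier) = exp(−0.00032 × 400) = 0.879853
Series (inverter and rectifier): 0.771052 × 0.879853 = 0.678412
Parallel (static bypass switch and [0.678412]): 1 − (1 − 0.949329)(1 − 0.678412) = 0.9837

0.9837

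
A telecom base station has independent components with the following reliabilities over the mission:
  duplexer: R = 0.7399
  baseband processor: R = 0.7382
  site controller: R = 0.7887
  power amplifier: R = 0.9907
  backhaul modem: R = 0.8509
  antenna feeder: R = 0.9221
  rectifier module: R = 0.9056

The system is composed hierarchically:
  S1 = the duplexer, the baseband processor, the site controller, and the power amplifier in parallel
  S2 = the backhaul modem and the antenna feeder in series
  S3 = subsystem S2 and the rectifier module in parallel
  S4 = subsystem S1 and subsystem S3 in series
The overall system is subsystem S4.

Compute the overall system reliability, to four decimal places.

0.9795

Parallel (duplexer, baseband processor, site controller, and power amplifier): 1 − (1 − 0.739900)(1 − 0.738200)(1 − 0.788700)(1 − 0.990700) = 0.999866
Series (backhaul modem and antenna feeder): 0.850900 × 0.922100 = 0.784615
Parallel ([0.784615] and rectifier module): 1 − (1 − 0.784615)(1 − 0.905600) = 0.979668
Series ([0.999866] and [0.979668]): 0.999866 × 0.979668 = 0.9795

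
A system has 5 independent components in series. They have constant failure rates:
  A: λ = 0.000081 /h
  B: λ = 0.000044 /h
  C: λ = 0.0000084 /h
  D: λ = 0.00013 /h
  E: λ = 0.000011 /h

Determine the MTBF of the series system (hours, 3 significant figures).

3640

Series of exponential components: λ_sys = Σ λ_i
λ_sys = 0.000081 + 0.000044 + 0.0000084 + 0.00013 + 0.000011 = 2.7440e-04 /h
MTBF = 1 / λ_sys = 3640 h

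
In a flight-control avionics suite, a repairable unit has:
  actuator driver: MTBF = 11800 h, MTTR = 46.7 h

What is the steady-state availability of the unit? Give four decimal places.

A(actuator driver) = MTBF/(MTBF+MTTR) = 11800/(11800+46.7) = 0.9961

0.9961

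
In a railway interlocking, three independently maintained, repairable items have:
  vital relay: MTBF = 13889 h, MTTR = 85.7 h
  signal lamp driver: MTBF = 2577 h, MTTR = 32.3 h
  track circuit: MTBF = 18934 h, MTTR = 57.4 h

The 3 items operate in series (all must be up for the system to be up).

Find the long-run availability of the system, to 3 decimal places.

0.979

A(vital relay) = MTBF/(MTBF+MTTR) = 13889/(13889+85.7) = 0.993867
A(signal lamp driver) = MTBF/(MTBF+MTTR) = 2577/(2577+32.3) = 0.987621
A(track circuit) = MTBF/(MTBF+MTTR) = 18934/(18934+57.4) = 0.996978
Series availability: 0.993867 × 0.987621 × 0.996978 = 0.979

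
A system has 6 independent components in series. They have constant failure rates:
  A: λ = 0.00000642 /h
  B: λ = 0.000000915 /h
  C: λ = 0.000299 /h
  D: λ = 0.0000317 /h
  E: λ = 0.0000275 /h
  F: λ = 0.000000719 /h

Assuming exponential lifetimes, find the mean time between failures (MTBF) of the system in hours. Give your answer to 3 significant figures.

2730

Series of exponential components: λ_sys = Σ λ_i
λ_sys = 0.00000642 + 0.000000915 + 0.000299 + 0.0000317 + 0.0000275 + 0.000000719 = 3.6625e-04 /h
MTBF = 1 / λ_sys = 2730 h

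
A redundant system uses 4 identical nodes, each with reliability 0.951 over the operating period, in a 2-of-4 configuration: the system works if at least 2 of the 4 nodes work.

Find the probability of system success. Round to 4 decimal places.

R = Σ_{i=2}^{4} C(4,i) p^i (1−p)^{4−i} with p = 0.951
C(4,2)·0.951^2·0.049^2 = 0.013029
C(4,3)·0.951^3·0.049^1 = 0.168577
C(4,4)·0.951^4·0.049^0 = 0.817941
Sum = 0.9995

0.9995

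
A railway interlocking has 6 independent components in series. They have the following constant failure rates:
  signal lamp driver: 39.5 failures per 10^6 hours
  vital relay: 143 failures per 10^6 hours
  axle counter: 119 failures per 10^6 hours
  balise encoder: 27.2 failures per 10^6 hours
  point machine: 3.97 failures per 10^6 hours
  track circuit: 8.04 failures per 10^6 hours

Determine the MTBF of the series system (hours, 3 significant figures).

2940

Series of exponential components: λ_sys = Σ λ_i
λ_sys = 0.0000395 + 0.000143 + 0.000119 + 0.0000272 + 0.00000397 + 0.00000804 = 3.4071e-04 /h
MTBF = 1 / λ_sys = 2940 h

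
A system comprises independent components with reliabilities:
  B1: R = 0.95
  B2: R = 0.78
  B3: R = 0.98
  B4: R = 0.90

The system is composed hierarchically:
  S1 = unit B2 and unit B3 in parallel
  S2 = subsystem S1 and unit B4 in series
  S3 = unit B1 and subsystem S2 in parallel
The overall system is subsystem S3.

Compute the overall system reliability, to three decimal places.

0.995

Parallel (B2 and B3): 1 − (1 − 0.78000)(1 − 0.98000) = 0.99560
Series ([0.99560] and B4): 0.99560 × 0.90000 = 0.89604
Parallel (B1 and [0.89604]): 1 − (1 − 0.95000)(1 − 0.89604) = 0.995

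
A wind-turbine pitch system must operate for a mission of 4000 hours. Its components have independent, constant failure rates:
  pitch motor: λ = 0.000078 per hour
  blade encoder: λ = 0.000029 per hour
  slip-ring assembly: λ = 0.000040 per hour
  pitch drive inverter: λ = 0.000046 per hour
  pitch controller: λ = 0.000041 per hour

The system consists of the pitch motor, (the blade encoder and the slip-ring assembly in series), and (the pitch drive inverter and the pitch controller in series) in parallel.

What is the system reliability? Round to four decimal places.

R(pitch motor) = exp(−0.000078 × 4000) = 0.731982
R(blade encoder) = exp(−0.000029 × 4000) = 0.890475
R(slip-ring assembly) = exp(−0.000040 × 4000) = 0.852144
R(pitch drive inverter) = exp(−0.000046 × 4000) = 0.831936
R(pitch controller) = exp(−0.000041 × 4000) = 0.848742
Series (blade encoder and slip-ring assembly): 0.890475 × 0.852144 = 0.758813
Series (pitch drive inverter and pitch controller): 0.831936 × 0.848742 = 0.706099
Parallel (pitch motor, [0.758813], and [0.706099]): 1 − (1 − 0.731982)(1 − 0.758813)(1 − 0.706099) = 0.9810

0.9810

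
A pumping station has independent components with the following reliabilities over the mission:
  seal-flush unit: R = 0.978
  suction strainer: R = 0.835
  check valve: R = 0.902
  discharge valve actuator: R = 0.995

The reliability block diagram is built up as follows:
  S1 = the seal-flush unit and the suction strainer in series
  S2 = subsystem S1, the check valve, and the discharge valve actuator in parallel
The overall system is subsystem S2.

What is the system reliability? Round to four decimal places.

Series (seal-flush unit and suction strainer): 0.978000 × 0.835000 = 0.816630
Parallel ([0.816630], check valve, and discharge valve actuator): 1 − (1 − 0.816630)(1 − 0.902000)(1 − 0.995000) = 0.9999

0.9999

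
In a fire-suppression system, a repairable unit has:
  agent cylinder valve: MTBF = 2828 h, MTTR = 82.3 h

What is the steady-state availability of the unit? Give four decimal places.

0.9717

A(agent cylinder valve) = MTBF/(MTBF+MTTR) = 2828/(2828+82.3) = 0.9717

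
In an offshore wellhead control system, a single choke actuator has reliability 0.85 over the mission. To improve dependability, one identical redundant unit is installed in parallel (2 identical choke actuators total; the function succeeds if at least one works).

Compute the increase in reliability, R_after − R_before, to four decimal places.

0.1275

R_before = 0.85
R_after = 1 − (1 − 0.85)^2 = 0.9775
ΔR = 0.9775 − 0.85 = 0.1275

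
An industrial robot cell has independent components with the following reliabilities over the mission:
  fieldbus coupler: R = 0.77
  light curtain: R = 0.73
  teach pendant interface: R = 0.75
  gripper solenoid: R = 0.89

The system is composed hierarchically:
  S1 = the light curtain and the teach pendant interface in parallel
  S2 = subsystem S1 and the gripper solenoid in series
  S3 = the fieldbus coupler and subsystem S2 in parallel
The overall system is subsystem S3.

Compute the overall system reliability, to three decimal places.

Parallel (light curtain and teach pendant interface): 1 − (1 − 0.73000)(1 − 0.75000) = 0.93250
Series ([0.93250] and gripper solenoid): 0.93250 × 0.89000 = 0.82993
Parallel (fieldbus coupler and [0.82993]): 1 − (1 − 0.77000)(1 − 0.82993) = 0.961

0.961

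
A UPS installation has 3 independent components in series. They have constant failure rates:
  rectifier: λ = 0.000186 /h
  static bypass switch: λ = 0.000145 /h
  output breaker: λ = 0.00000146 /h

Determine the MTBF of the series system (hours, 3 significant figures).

Series of exponential components: λ_sys = Σ λ_i
λ_sys = 0.000186 + 0.000145 + 0.00000146 = 3.3246e-04 /h
MTBF = 1 / λ_sys = 3010 h

3010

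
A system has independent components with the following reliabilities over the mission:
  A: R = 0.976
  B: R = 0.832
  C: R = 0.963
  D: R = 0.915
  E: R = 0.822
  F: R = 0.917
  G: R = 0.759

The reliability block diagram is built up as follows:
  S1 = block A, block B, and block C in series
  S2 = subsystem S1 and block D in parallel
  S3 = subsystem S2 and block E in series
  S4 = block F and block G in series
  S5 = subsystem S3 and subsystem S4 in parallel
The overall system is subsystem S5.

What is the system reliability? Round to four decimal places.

0.9413

Series (A, B, and C): 0.976000 × 0.832000 × 0.963000 = 0.781987
Parallel ([0.781987] and D): 1 − (1 − 0.781987)(1 − 0.915000) = 0.981469
Series ([0.981469] and E): 0.981469 × 0.822000 = 0.806768
Series (F and G): 0.917000 × 0.759000 = 0.696003
Parallel ([0.806768] and [0.696003]): 1 − (1 − 0.806768)(1 − 0.696003) = 0.9413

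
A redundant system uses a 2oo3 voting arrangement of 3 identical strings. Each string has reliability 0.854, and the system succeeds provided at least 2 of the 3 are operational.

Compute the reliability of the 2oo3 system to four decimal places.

0.9423

R = Σ_{i=2}^{3} C(3,i) p^i (1−p)^{3−i} with p = 0.854
C(3,2)·0.854^2·0.146^1 = 0.319440
C(3,3)·0.854^3·0.146^0 = 0.622836
Sum = 0.9423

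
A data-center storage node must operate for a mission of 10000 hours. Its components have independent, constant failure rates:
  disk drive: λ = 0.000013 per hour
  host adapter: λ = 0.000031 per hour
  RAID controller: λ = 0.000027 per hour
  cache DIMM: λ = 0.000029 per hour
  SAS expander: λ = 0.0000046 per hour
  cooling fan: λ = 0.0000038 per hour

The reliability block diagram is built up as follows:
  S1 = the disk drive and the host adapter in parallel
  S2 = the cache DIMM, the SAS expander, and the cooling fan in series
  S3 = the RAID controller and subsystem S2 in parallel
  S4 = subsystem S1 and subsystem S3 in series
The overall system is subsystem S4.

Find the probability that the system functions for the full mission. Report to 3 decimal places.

0.896

R(disk drive) = exp(−0.000013 × 10000) = 0.87810
R(host adapter) = exp(−0.000031 × 10000) = 0.73345
R(RAID controller) = exp(−0.000027 × 10000) = 0.76338
R(cache DIMM) = exp(−0.000029 × 10000) = 0.74826
R(SAS expander) = exp(−0.0000046 × 10000) = 0.95504
R(cooling fan) = exp(−0.0000038 × 10000) = 0.96271
Parallel (disk drive and host adapter): 1 − (1 − 0.87810)(1 − 0.73345) = 0.96751
Series (cache DIMM, SAS expander, and cooling fan): 0.74826 × 0.95504 × 0.96271 = 0.68797
Parallel (RAID controller and [0.68797]): 1 − (1 − 0.76338)(1 − 0.68797) = 0.92617
Series ([0.96751] and [0.92617]): 0.96751 × 0.92617 = 0.896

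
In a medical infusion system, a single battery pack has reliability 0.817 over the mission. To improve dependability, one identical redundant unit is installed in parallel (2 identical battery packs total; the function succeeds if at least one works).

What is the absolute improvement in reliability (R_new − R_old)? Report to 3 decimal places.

0.150

R_before = 0.817
R_after = 1 − (1 − 0.817)^2 = 0.967
ΔR = 0.967 − 0.817 = 0.150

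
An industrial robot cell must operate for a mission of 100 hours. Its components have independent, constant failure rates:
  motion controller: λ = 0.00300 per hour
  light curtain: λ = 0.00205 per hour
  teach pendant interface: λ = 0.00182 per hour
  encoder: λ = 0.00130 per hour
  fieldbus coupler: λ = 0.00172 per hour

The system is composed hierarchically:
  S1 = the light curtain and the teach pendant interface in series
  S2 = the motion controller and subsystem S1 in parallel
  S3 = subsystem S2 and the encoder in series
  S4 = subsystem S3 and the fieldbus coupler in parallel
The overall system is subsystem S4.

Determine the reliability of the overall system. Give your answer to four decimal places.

R(motion controller) = exp(−0.00300 × 100) = 0.740818
R(light curtain) = exp(−0.00205 × 100) = 0.814647
R(teach pendant interface) = exp(−0.00182 × 100) = 0.833601
R(encoder) = exp(−0.00130 × 100) = 0.878095
R(fieldbus coupler) = exp(−0.00172 × 100) = 0.841979
Series (light curtain and teach pendant interface): 0.814647 × 0.833601 = 0.679091
Parallel (motion controller and [0.679091]): 1 − (1 − 0.740818)(1 − 0.679091) = 0.916826
Series ([0.916826] and encoder): 0.916826 × 0.878095 = 0.805060
Parallel ([0.805060] and fieldbus coupler): 1 − (1 − 0.805060)(1 − 0.841979) = 0.9692

0.9692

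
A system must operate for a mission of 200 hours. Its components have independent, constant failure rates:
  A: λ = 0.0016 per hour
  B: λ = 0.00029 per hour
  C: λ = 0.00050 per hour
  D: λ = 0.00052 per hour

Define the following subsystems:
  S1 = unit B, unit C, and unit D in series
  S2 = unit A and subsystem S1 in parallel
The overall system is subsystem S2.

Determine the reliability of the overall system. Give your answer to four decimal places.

0.9369

R(A) = exp(−0.0016 × 200) = 0.726149
R(B) = exp(−0.00029 × 200) = 0.943650
R(C) = exp(−0.00050 × 200) = 0.904837
R(D) = exp(−0.00052 × 200) = 0.901225
Series (B, C, and D): 0.943650 × 0.904837 × 0.901225 = 0.769510
Parallel (A and [0.769510]): 1 − (1 − 0.726149)(1 − 0.769510) = 0.9369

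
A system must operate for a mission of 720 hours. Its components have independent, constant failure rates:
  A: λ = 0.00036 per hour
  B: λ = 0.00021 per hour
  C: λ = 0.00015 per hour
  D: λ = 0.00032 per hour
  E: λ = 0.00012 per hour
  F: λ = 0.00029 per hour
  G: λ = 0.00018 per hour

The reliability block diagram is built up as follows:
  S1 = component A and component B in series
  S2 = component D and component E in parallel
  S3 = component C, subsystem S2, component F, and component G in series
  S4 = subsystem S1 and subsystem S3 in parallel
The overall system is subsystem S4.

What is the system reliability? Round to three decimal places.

0.875

R(A) = exp(−0.00036 × 720) = 0.77167
R(B) = exp(−0.00021 × 720) = 0.85968
R(C) = exp(−0.00015 × 720) = 0.89763
R(D) = exp(−0.00032 × 720) = 0.79422
R(E) = exp(−0.00012 × 720) = 0.91723
R(F) = exp(−0.00029 × 720) = 0.81156
R(G) = exp(−0.00018 × 720) = 0.87845
Series (A and B): 0.77167 × 0.85968 = 0.66339
Parallel (D and E): 1 − (1 − 0.79422)(1 − 0.91723) = 0.98297
Series (C, [0.98297], F, and G): 0.89763 × 0.98297 × 0.81156 × 0.87845 = 0.62904
Parallel ([0.66339] and [0.62904]): 1 − (1 − 0.66339)(1 − 0.62904) = 0.875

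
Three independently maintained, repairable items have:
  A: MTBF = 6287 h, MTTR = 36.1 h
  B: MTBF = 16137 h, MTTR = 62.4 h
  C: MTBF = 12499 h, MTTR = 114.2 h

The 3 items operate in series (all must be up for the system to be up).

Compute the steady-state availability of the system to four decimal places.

A(A) = MTBF/(MTBF+MTTR) = 6287/(6287+36.1) = 0.994291
A(B) = MTBF/(MTBF+MTTR) = 16137/(16137+62.4) = 0.996148
A(C) = MTBF/(MTBF+MTTR) = 12499/(12499+114.2) = 0.990946
Series availability: 0.994291 × 0.996148 × 0.990946 = 0.9815

0.9815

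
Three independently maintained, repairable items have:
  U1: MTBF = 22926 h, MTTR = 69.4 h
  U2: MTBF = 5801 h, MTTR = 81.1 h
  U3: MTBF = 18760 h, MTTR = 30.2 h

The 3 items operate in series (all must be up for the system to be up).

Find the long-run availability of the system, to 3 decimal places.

0.982

A(U1) = MTBF/(MTBF+MTTR) = 22926/(22926+69.4) = 0.996982
A(U2) = MTBF/(MTBF+MTTR) = 5801/(5801+81.1) = 0.986212
A(U3) = MTBF/(MTBF+MTTR) = 18760/(18760+30.2) = 0.998393
Series availability: 0.996982 × 0.986212 × 0.998393 = 0.982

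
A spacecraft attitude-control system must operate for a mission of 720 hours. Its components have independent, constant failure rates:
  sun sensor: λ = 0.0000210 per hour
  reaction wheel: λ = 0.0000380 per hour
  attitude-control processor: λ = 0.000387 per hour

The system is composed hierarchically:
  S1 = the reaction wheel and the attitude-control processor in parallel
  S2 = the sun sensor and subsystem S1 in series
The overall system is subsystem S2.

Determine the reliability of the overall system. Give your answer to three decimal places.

0.979

R(sun sensor) = exp(−0.0000210 × 720) = 0.98499
R(reaction wheel) = exp(−0.0000380 × 720) = 0.97301
R(attitude-control processor) = exp(−0.000387 × 720) = 0.75681
Parallel (reaction wheel and attitude-control processor): 1 − (1 − 0.97301)(1 − 0.75681) = 0.99344
Series (sun sensor and [0.99344]): 0.98499 × 0.99344 = 0.979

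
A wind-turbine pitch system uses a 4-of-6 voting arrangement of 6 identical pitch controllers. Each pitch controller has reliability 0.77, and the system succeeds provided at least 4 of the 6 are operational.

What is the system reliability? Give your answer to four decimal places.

0.8609

R = Σ_{i=4}^{6} C(6,i) p^i (1−p)^{6−i} with p = 0.77
C(6,4)·0.77^4·0.23^2 = 0.278939
C(6,5)·0.77^5·0.23^1 = 0.373536
C(6,6)·0.77^6·0.23^0 = 0.208422
Sum = 0.8609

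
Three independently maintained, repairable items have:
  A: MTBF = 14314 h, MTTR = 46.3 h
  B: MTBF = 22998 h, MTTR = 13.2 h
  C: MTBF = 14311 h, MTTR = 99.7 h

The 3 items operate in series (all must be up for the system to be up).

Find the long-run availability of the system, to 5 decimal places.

A(A) = MTBF/(MTBF+MTTR) = 14314/(14314+46.3) = 0.996776
A(B) = MTBF/(MTBF+MTTR) = 22998/(22998+13.2) = 0.999426
A(C) = MTBF/(MTBF+MTTR) = 14311/(14311+99.7) = 0.993082
Series availability: 0.996776 × 0.999426 × 0.993082 = 0.98931

0.98931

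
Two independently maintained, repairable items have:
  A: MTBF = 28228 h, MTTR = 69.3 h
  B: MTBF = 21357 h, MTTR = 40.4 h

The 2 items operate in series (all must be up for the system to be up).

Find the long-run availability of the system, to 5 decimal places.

0.99567

A(A) = MTBF/(MTBF+MTTR) = 28228/(28228+69.3) = 0.997551
A(B) = MTBF/(MTBF+MTTR) = 21357/(21357+40.4) = 0.998112
Series availability: 0.997551 × 0.998112 = 0.99567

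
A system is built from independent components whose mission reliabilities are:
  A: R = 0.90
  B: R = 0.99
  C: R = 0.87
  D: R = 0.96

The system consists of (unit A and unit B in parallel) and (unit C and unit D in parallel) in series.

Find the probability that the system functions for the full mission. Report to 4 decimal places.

Parallel (A and B): 1 − (1 − 0.900000)(1 − 0.990000) = 0.999000
Parallel (C and D): 1 − (1 − 0.870000)(1 − 0.960000) = 0.994800
Series ([0.999000] and [0.994800]): 0.999000 × 0.994800 = 0.9938

0.9938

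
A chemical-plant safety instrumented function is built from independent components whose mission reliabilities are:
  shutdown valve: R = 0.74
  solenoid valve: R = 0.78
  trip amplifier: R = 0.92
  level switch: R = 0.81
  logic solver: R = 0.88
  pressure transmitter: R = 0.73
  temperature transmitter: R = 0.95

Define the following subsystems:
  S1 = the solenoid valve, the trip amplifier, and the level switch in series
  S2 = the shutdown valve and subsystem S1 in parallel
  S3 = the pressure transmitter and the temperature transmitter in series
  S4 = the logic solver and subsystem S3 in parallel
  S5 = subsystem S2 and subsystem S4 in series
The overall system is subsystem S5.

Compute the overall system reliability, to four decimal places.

Series (solenoid valve, trip amplifier, and level switch): 0.780000 × 0.920000 × 0.810000 = 0.581256
Parallel (shutdown valve and [0.581256]): 1 − (1 − 0.740000)(1 − 0.581256) = 0.891127
Series (pressure transmitter and temperature transmitter): 0.730000 × 0.950000 = 0.693500
Parallel (logic solver and [0.693500]): 1 − (1 − 0.880000)(1 − 0.693500) = 0.963220
Series ([0.891127] and [0.963220]): 0.891127 × 0.963220 = 0.8584

0.8584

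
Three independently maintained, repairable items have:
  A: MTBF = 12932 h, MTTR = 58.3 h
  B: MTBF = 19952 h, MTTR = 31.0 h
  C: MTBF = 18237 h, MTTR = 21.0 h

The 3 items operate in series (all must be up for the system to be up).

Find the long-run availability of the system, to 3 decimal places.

A(A) = MTBF/(MTBF+MTTR) = 12932/(12932+58.3) = 0.995512
A(B) = MTBF/(MTBF+MTTR) = 19952/(19952+31.0) = 0.998449
A(C) = MTBF/(MTBF+MTTR) = 18237/(18237+21.0) = 0.998850
Series availability: 0.995512 × 0.998449 × 0.998850 = 0.993

0.993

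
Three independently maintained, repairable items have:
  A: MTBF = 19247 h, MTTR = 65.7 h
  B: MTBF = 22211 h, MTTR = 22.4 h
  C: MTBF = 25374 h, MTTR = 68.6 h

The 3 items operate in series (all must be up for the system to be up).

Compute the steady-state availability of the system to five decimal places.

A(A) = MTBF/(MTBF+MTTR) = 19247/(19247+65.7) = 0.996598
A(B) = MTBF/(MTBF+MTTR) = 22211/(22211+22.4) = 0.998993
A(C) = MTBF/(MTBF+MTTR) = 25374/(25374+68.6) = 0.997304
Series availability: 0.996598 × 0.998993 × 0.997304 = 0.99291

0.99291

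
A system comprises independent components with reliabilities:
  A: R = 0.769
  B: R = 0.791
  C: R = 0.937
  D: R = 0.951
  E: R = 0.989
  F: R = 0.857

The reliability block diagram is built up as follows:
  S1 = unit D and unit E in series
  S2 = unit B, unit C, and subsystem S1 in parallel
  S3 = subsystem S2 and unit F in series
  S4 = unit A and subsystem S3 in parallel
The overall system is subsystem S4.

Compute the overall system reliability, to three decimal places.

0.967

Series (D and E): 0.95100 × 0.98900 = 0.94054
Parallel (B, C, and [0.94054]): 1 − (1 − 0.79100)(1 − 0.93700)(1 − 0.94054) = 0.99922
Series ([0.99922] and F): 0.99922 × 0.85700 = 0.85633
Parallel (A and [0.85633]): 1 − (1 − 0.76900)(1 − 0.85633) = 0.967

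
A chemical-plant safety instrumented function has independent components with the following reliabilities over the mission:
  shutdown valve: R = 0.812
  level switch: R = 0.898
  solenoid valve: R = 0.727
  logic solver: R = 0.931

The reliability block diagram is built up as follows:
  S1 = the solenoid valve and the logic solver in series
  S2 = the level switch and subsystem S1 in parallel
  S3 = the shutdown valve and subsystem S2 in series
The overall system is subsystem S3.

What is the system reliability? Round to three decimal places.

0.785

Series (solenoid valve and logic solver): 0.72700 × 0.93100 = 0.67684
Parallel (level switch and [0.67684]): 1 − (1 − 0.89800)(1 − 0.67684) = 0.96704
Series (shutdown valve and [0.96704]): 0.81200 × 0.96704 = 0.785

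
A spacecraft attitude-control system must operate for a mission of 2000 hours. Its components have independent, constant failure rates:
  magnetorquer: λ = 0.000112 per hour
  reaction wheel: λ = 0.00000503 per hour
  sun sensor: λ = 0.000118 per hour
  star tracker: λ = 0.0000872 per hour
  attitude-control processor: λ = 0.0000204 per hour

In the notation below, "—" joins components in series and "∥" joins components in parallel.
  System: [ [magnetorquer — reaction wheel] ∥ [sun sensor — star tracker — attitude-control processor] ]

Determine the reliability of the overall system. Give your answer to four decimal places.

0.9242

R(magnetorquer) = exp(−0.000112 × 2000) = 0.799315
R(reaction wheel) = exp(−0.00000503 × 2000) = 0.989990
R(sun sensor) = exp(−0.000118 × 2000) = 0.789781
R(star tracker) = exp(−0.0000872 × 2000) = 0.839961
R(attitude-control processor) = exp(−0.0000204 × 2000) = 0.960021
Series (magnetorquer and reaction wheel): 0.799315 × 0.989990 = 0.791314
Series (sun sensor, star tracker, and attitude-control processor): 0.789781 × 0.839961 × 0.960021 = 0.636864
Parallel ([0.791314] and [0.636864]): 1 − (1 − 0.791314)(1 − 0.636864) = 0.9242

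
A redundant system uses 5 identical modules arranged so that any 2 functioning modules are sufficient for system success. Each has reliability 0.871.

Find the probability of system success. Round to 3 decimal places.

0.999

R = Σ_{i=2}^{5} C(5,i) p^i (1−p)^{5−i} with p = 0.871
C(5,2)·0.871^2·0.129^3 = 0.01629
C(5,3)·0.871^3·0.129^2 = 0.10996
C(5,4)·0.871^4·0.129^1 = 0.37122
C(5,5)·0.871^5·0.129^0 = 0.50129
Sum = 0.999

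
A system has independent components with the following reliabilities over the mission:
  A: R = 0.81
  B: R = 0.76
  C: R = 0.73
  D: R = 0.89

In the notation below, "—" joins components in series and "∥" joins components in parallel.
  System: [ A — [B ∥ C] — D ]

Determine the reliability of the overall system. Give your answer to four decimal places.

Parallel (B and C): 1 − (1 − 0.760000)(1 − 0.730000) = 0.935200
Series (A, [0.935200], and D): 0.810000 × 0.935200 × 0.890000 = 0.6742

0.6742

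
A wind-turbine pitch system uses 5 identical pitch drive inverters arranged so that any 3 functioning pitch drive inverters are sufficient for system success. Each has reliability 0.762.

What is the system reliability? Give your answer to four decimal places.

0.9087

R = Σ_{i=3}^{5} C(5,i) p^i (1−p)^{5−i} with p = 0.762
C(5,3)·0.762^3·0.238^2 = 0.250622
C(5,4)·0.762^4·0.238^1 = 0.401205
C(5,5)·0.762^5·0.238^0 = 0.256906
Sum = 0.9087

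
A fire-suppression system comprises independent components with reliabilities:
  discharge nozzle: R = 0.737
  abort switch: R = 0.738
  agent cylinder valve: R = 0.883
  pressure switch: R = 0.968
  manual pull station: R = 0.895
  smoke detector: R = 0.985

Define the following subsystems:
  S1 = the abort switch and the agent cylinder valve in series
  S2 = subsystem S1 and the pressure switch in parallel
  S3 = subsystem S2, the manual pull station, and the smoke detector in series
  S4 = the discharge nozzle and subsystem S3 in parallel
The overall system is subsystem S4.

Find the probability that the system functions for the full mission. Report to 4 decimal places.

0.9663

Series (abort switch and agent cylinder valve): 0.738000 × 0.883000 = 0.651654
Parallel ([0.651654] and pressure switch): 1 − (1 − 0.651654)(1 − 0.968000) = 0.988853
Series ([0.988853], manual pull station, and smoke detector): 0.988853 × 0.895000 × 0.985000 = 0.871748
Parallel (discharge nozzle and [0.871748]): 1 − (1 − 0.737000)(1 − 0.871748) = 0.9663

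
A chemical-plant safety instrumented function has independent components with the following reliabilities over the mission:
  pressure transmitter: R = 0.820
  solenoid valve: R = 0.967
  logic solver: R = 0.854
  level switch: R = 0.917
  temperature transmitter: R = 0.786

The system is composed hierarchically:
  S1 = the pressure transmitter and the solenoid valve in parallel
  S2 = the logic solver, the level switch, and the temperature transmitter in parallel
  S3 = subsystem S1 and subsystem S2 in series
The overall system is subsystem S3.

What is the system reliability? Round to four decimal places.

0.9915

Parallel (pressure transmitter and solenoid valve): 1 − (1 − 0.820000)(1 − 0.967000) = 0.994060
Parallel (logic solver, level switch, and temperature transmitter): 1 − (1 − 0.854000)(1 − 0.917000)(1 − 0.786000) = 0.997407
Series ([0.994060] and [0.997407]): 0.994060 × 0.997407 = 0.9915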